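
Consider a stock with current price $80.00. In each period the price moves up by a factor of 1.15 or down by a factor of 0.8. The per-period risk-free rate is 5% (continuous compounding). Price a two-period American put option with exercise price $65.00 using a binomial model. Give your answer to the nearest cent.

Risk-neutral probability p = (e^0.05 − 0.8)/(1.15 − 0.8) = 0.2513/0.3500 = 0.7179
Terminal stock prices: S_uu = 105.8, S_ud = 73.6, S_dd = 51.2
Terminal payoffs (K − S): max(-40.8, 0) = 0, max(-8.6, 0) = 0, max(13.8, 0) = 13.8
Node u (S = 92): continuation = e^(−0.05)·[0.7179·0.0000 + 0.2821·0.0000] = 0.0000; exercise value = 0.0000 ≤ continuation, so V_u = 0.0000
Node d (S = 64): continuation = e^(−0.05)·[0.7179·0.0000 + 0.2821·13.8000] = 3.7029; exercise value = 1.0000 ≤ continuation, so V_d = 3.7029
Node 0 (S = 80): continuation = e^(−0.05)·[0.7179·0.0000 + 0.2821·3.7029] = 0.9936; exercise value = 0.0000 ≤ continuation, so V_0 = 0.9936

$0.99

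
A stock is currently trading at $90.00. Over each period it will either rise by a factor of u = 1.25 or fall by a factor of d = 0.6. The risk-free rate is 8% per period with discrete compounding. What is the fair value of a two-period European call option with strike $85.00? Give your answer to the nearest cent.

$26.01

Risk-neutral probability p = (1 + 0.08 − 0.6)/(1.25 − 0.6) = 0.4800/0.6500 = 0.7385
Terminal stock prices: S_uu = 140.6, S_ud = 67.5, S_dd = 32.4
Terminal payoffs (S − K): max(55.62, 0) = 55.62, max(-17.5, 0) = 0, max(-52.6, 0) = 0
Node u (S = 112.5): V_u = 1/1.08·[0.7385·55.6250 + 0.2615·0.0000] = 38.0342
Node d (S = 54): V_d = 1/1.08·[0.7385·0.0000 + 0.2615·0.0000] = 0.0000
Node 0 (S = 90): V_0 = 1/1.08·[0.7385·38.0342 + 0.2615·0.0000] = 26.0063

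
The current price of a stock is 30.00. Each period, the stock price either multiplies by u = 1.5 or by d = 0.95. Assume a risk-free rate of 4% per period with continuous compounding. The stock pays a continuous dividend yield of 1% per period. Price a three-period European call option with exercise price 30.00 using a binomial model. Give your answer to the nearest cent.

4.87

Per-period risk-free factor R = e^0.04 = 1.0408; dividend-adjusted growth = e^(0.04−0.01) = 1.0305.
Risk-neutral probability p = (1.0305 − 0.95)/(1.5 − 0.95) = 0.0805/0.5500 = 0.1463
Terminal stock prices: S_uuu = 101.2, S_uud = 64.12, S_udd = 40.61, S_ddd = 25.72
Terminal payoffs (S − K): max(71.25, 0) = 71.25, max(34.12, 0) = 34.12, max(10.61, 0) = 10.61, max(-4.279, 0) = 0
Node uu (S = 67.5): V_uu = e^(−0.04)·[0.1463·71.2500 + 0.8537·34.1250] = 38.0047
Node ud (S = 42.75): V_ud = e^(−0.04)·[0.1463·34.1250 + 0.8537·10.6125] = 13.5009
Node dd (S = 27.07): V_dd = e^(−0.04)·[0.1463·10.6125 + 0.8537·0.0000] = 1.4915
Node u (S = 45): V_u = e^(−0.04)·[0.1463·38.0047 + 0.8537·13.5009] = 16.4154
Node d (S = 28.5): V_d = e^(−0.04)·[0.1463·13.5009 + 0.8537·1.4915] = 3.1209
Node 0 (S = 30): V_0 = e^(−0.04)·[0.1463·16.4154 + 0.8537·3.1209] = 4.8670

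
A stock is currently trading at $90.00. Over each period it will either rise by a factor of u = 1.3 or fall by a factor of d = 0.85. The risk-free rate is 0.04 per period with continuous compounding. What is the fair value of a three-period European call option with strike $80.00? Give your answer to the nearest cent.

$23.24

Risk-neutral probability p = (e^0.04 − 0.85)/(1.3 − 0.85) = 0.1908/0.4500 = 0.4240
Terminal stock prices: S_uuu = 197.7, S_uud = 129.3, S_udd = 84.53, S_ddd = 55.27
Terminal payoffs (S − K): max(117.7, 0) = 117.7, max(49.29, 0) = 49.29, max(4.532, 0) = 4.532, max(-24.73, 0) = 0
Node uu (S = 152.1): V_uu = e^(−0.04)·[0.4240·117.7300 + 0.5760·49.2850] = 75.2368
Node ud (S = 99.45): V_ud = e^(−0.04)·[0.4240·49.2850 + 0.5760·4.5325] = 22.5868
Node dd (S = 65.02): V_dd = e^(−0.04)·[0.4240·4.5325 + 0.5760·0.0000] = 1.8465
Node u (S = 117): V_u = e^(−0.04)·[0.4240·75.2368 + 0.5760·22.5868] = 43.1507
Node d (S = 76.5): V_d = e^(−0.04)·[0.4240·22.5868 + 0.5760·1.8465] = 10.2237
Node 0 (S = 90): V_0 = e^(−0.04)·[0.4240·43.1507 + 0.5760·10.2237] = 23.2372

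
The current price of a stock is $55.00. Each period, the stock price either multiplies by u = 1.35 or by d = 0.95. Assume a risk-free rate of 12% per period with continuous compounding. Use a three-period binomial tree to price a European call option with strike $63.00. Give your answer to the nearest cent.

Risk-neutral probability p = (e^0.12 − 0.95)/(1.35 − 0.95) = 0.1775/0.4000 = 0.4437
Terminal stock prices: S_uuu = 135.3, S_uud = 95.23, S_udd = 67.01, S_ddd = 47.16
Terminal payoffs (S − K): max(72.32, 0) = 72.32, max(32.23, 0) = 32.23, max(4.011, 0) = 4.011, max(-15.84, 0) = 0
Node uu (S = 100.2): V_uu = e^(−0.12)·[0.4437·72.3206 + 0.5563·32.2256] = 44.3615
Node ud (S = 70.54): V_ud = e^(−0.12)·[0.4437·32.2256 + 0.5563·4.0106] = 14.6615
Node dd (S = 49.64): V_dd = e^(−0.12)·[0.4437·4.0106 + 0.5563·0.0000] = 1.5784
Node u (S = 74.25): V_u = e^(−0.12)·[0.4437·44.3615 + 0.5563·14.6615] = 24.6924
Node d (S = 52.25): V_d = e^(−0.12)·[0.4437·14.6615 + 0.5563·1.5784] = 6.5490
Node 0 (S = 55): V_0 = e^(−0.12)·[0.4437·24.6924 + 0.5563·6.5490] = 12.9490

$12.95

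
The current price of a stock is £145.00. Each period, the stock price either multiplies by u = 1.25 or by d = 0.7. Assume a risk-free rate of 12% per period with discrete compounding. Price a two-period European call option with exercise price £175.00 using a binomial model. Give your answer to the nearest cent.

£23.97

Risk-neutral probability p = (1 + 0.12 − 0.7)/(1.25 − 0.7) = 0.4200/0.5500 = 0.7636
Terminal stock prices: S_uu = 226.6, S_ud = 126.9, S_dd = 71.05
Terminal payoffs (S − K): max(51.56, 0) = 51.56, max(-48.13, 0) = 0, max(-104, 0) = 0
Node u (S = 181.2): V_u = 1/1.12·[0.7636·51.5625 + 0.2364·0.0000] = 35.1563
Node d (S = 101.5): V_d = 1/1.12·[0.7636·0.0000 + 0.2364·0.0000] = 0.0000
Node 0 (S = 145): V_0 = 1/1.12·[0.7636·35.1563 + 0.2364·0.0000] = 23.9702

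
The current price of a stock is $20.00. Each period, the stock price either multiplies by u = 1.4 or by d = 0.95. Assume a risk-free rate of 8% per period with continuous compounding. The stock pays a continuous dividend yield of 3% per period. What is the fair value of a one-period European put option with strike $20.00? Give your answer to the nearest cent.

Per-period risk-free factor R = e^0.08 = 1.0833; dividend-adjusted growth = e^(0.08−0.03) = 1.0513.
Risk-neutral probability p = (1.0513 − 0.95)/(1.4 − 0.95) = 0.1013/0.4500 = 0.2250
Terminal stock prices: S_u = 28, S_d = 19
Terminal payoffs (K − S): max(-8, 0) = 0, max(1, 0) = 1
Node 0 (S = 20): V_0 = e^(−0.08)·[0.2250·0.0000 + 0.7750·1.0000] = 0.7154

$0.72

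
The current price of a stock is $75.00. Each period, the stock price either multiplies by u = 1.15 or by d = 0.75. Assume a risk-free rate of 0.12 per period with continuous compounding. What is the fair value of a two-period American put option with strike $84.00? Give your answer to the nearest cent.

$9.00

Risk-neutral probability p = (e^0.12 − 0.75)/(1.15 − 0.75) = 0.3775/0.4000 = 0.9437
Terminal stock prices: S_uu = 99.19, S_ud = 64.69, S_dd = 42.19
Terminal payoffs (K − S): max(-15.19, 0) = 0, max(19.31, 0) = 19.31, max(41.81, 0) = 41.81
Node u (S = 86.25): continuation = e^(−0.12)·[0.9437·0.0000 + 0.0563·19.3125] = 0.9636; exercise value = 0.0000 ≤ continuation, so V_u = 0.9636
Node d (S = 56.25): continuation = e^(−0.12)·[0.9437·19.3125 + 0.0563·41.8125] = 18.2513; exercise value = 27.7500 > continuation, so V_d = 27.7500 (exercise)
Node 0 (S = 75): continuation = e^(−0.12)·[0.9437·0.9636 + 0.0563·27.7500] = 2.1912; exercise value = 9.0000 > continuation, so V_0 = 9.0000 (exercise)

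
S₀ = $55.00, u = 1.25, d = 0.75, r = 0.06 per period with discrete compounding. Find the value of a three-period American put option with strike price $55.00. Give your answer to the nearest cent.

Risk-neutral probability p = (1 + 0.06 − 0.75)/(1.25 − 0.75) = 0.3100/0.5000 = 0.6200
Terminal stock prices: S_uuu = 107.4, S_uud = 64.45, S_udd = 38.67, S_ddd = 23.2
Terminal payoffs (K − S): max(-52.42, 0) = 0, max(-9.453, 0) = 0, max(16.33, 0) = 16.33, max(31.8, 0) = 31.8
Node uu (S = 85.94): continuation = 1/1.06·[0.6200·0.0000 + 0.3800·0.0000] = 0.0000; exercise value = 0.0000 ≤ continuation, so V_uu = 0.0000
Node ud (S = 51.56): continuation = 1/1.06·[0.6200·0.0000 + 0.3800·16.3281] = 5.8535; exercise value = 3.4375 ≤ continuation, so V_ud = 5.8535
Node dd (S = 30.94): continuation = 1/1.06·[0.6200·16.3281 + 0.3800·31.7969] = 20.9493; exercise value = 24.0625 > continuation, so V_dd = 24.0625 (exercise)
Node u (S = 68.75): continuation = 1/1.06·[0.6200·0.0000 + 0.3800·5.8535] = 2.0984; exercise value = 0.0000 ≤ continuation, so V_u = 2.0984
Node d (S = 41.25): continuation = 1/1.06·[0.6200·5.8535 + 0.3800·24.0625] = 12.0499; exercise value = 13.7500 > continuation, so V_d = 13.7500 (exercise)
Node 0 (S = 55): continuation = 1/1.06·[0.6200·2.0984 + 0.3800·13.7500] = 6.1566; exercise value = 0.0000 ≤ continuation, so V_0 = 6.1566

$6.16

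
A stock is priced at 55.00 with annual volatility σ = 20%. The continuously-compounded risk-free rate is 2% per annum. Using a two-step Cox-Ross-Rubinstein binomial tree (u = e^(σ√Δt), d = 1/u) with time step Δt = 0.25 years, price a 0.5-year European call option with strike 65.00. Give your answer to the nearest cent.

0.54

CRR parameters: u = e^(σ√Δt) = e^(0.2·√0.25) = 1.1052, d = 1/u = 0.9048
Per-period rate: rΔt = 0.02·0.25 = 0.005, so R = e^0.005 = 1.0050
Risk-neutral probability p = (e^0.005 − 0.9048)/(1.1052 − 0.9048) = 0.1002/0.2003 = 0.5000
Terminal stock prices: S_uu = 67.18, S_ud = 55, S_dd = 45.03
Terminal payoffs (S − K): max(2.177, 0) = 2.177, max(-10, 0) = 0, max(-19.97, 0) = 0
Node u (S = 60.78): V_u = e^(−0.005)·[0.5000·2.1772 + 0.5000·0.0000] = 1.0832
Node d (S = 49.77): V_d = e^(−0.005)·[0.5000·0.0000 + 0.5000·0.0000] = 0.0000
Node 0 (S = 55): V_0 = e^(−0.005)·[0.5000·1.0832 + 0.5000·0.0000] = 0.5390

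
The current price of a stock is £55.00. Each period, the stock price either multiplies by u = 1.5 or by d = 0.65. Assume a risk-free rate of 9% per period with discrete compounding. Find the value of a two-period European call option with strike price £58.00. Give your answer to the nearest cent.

Risk-neutral probability p = (1 + 0.09 − 0.65)/(1.5 − 0.65) = 0.4400/0.8500 = 0.5176
Terminal stock prices: S_uu = 123.8, S_ud = 53.62, S_dd = 23.24
Terminal payoffs (S − K): max(65.75, 0) = 65.75, max(-4.375, 0) = 0, max(-34.76, 0) = 0
Node u (S = 82.5): V_u = 1/1.09·[0.5176·65.7500 + 0.4824·0.0000] = 31.2250
Node d (S = 35.75): V_d = 1/1.09·[0.5176·0.0000 + 0.4824·0.0000] = 0.0000
Node 0 (S = 55): V_0 = 1/1.09·[0.5176·31.2250 + 0.4824·0.0000] = 14.8289

£14.83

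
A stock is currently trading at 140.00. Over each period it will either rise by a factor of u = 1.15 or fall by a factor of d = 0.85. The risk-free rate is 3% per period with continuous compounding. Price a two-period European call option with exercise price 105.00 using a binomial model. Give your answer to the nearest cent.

41.69

Risk-neutral probability p = (e^0.03 − 0.85)/(1.15 − 0.85) = 0.1805/0.3000 = 0.6015
Terminal stock prices: S_uu = 185.1, S_ud = 136.8, S_dd = 101.1
Terminal payoffs (S − K): max(80.15, 0) = 80.15, max(31.85, 0) = 31.85, max(-3.85, 0) = 0
Node u (S = 161): V_u = e^(−0.03)·[0.6015·80.1500 + 0.3985·31.8500] = 59.1032
Node d (S = 119): V_d = e^(−0.03)·[0.6015·31.8500 + 0.3985·0.0000] = 18.5920
Node 0 (S = 140): V_0 = e^(−0.03)·[0.6015·59.1032 + 0.3985·18.5920] = 41.6905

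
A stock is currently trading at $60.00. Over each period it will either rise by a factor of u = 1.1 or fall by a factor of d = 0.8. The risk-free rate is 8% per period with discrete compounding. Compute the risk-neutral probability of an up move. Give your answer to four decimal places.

Risk-neutral probability p = (1 + 0.08 − 0.8)/(1.1 − 0.8) = 0.2800/0.3000 = 0.9333

p = 0.9333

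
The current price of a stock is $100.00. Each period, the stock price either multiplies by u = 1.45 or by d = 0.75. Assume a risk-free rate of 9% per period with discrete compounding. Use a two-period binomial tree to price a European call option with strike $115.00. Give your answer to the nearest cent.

$18.91

Risk-neutral probability p = (1 + 0.09 − 0.75)/(1.45 − 0.75) = 0.3400/0.7000 = 0.4857
Terminal stock prices: S_uu = 210.2, S_ud = 108.8, S_dd = 56.25
Terminal payoffs (S − K): max(95.25, 0) = 95.25, max(-6.25, 0) = 0, max(-58.75, 0) = 0
Node u (S = 145): V_u = 1/1.09·[0.4857·95.2500 + 0.5143·0.0000] = 42.4443
Node d (S = 75): V_d = 1/1.09·[0.4857·0.0000 + 0.5143·0.0000] = 0.0000
Node 0 (S = 100): V_0 = 1/1.09·[0.4857·42.4443 + 0.5143·0.0000] = 18.9136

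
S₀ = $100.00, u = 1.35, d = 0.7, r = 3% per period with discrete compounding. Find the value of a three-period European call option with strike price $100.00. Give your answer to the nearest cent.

Risk-neutral probability p = (1 + 0.03 − 0.7)/(1.35 − 0.7) = 0.3300/0.6500 = 0.5077
Terminal stock prices: S_uuu = 246, S_uud = 127.6, S_udd = 66.15, S_ddd = 34.3
Terminal payoffs (S − K): max(146, 0) = 146, max(27.58, 0) = 27.58, max(-33.85, 0) = 0, max(-65.7, 0) = 0
Node uu (S = 182.3): V_uu = 1/1.03·[0.5077·146.0375 + 0.4923·27.5750] = 85.1626
Node ud (S = 94.5): V_ud = 1/1.03·[0.5077·27.5750 + 0.4923·0.0000] = 13.5919
Node dd (S = 49): V_dd = 1/1.03·[0.5077·0.0000 + 0.4923·0.0000] = 0.0000
Node u (S = 135): V_u = 1/1.03·[0.5077·85.1626 + 0.4923·13.5919] = 48.4736
Node d (S = 70): V_d = 1/1.03·[0.5077·13.5919 + 0.4923·0.0000] = 6.6995
Node 0 (S = 100): V_0 = 1/1.03·[0.5077·48.4736 + 0.4923·6.6995] = 27.0950

$27.10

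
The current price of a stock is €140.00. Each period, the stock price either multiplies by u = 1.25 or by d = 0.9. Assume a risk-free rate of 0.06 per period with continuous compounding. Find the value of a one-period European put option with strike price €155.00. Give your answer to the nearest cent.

€14.68

Risk-neutral probability p = (e^0.06 − 0.9)/(1.25 − 0.9) = 0.1618/0.3500 = 0.4624
Terminal stock prices: S_u = 175, S_d = 126
Terminal payoffs (K − S): max(-20, 0) = 0, max(29, 0) = 29
Node 0 (S = 140): V_0 = e^(−0.06)·[0.4624·0.0000 + 0.5376·29.0000] = 14.6828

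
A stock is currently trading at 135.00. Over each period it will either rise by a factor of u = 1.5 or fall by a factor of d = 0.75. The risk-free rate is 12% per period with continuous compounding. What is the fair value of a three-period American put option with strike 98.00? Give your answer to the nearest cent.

Risk-neutral probability p = (e^0.12 − 0.75)/(1.5 − 0.75) = 0.3775/0.7500 = 0.5033
Terminal stock prices: S_uuu = 455.6, S_uud = 227.8, S_udd = 113.9, S_ddd = 56.95
Terminal payoffs (K − S): max(-357.6, 0) = 0, max(-129.8, 0) = 0, max(-15.91, 0) = 0, max(41.05, 0) = 41.05
Node uu (S = 303.8): continuation = e^(−0.12)·[0.5033·0.0000 + 0.4967·0.0000] = 0.0000; exercise value = 0.0000 ≤ continuation, so V_uu = 0.0000
Node ud (S = 151.9): continuation = e^(−0.12)·[0.5033·0.0000 + 0.4967·0.0000] = 0.0000; exercise value = 0.0000 ≤ continuation, so V_ud = 0.0000
Node dd (S = 75.94): continuation = e^(−0.12)·[0.5033·0.0000 + 0.4967·41.0469] = 18.0815; exercise value = 22.0625 > continuation, so V_dd = 22.0625 (exercise)
Node u (S = 202.5): continuation = e^(−0.12)·[0.5033·0.0000 + 0.4967·0.0000] = 0.0000; exercise value = 0.0000 ≤ continuation, so V_u = 0.0000
Node d (S = 101.2): continuation = e^(−0.12)·[0.5033·0.0000 + 0.4967·22.0625] = 9.7187; exercise value = 0.0000 ≤ continuation, so V_d = 9.7187
Node 0 (S = 135): continuation = e^(−0.12)·[0.5033·0.0000 + 0.4967·9.7187] = 4.2812; exercise value = 0.0000 ≤ continuation, so V_0 = 4.2812

4.28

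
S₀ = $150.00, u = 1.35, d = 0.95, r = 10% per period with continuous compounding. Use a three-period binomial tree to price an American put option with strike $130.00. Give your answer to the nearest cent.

Risk-neutral probability p = (e^0.1 − 0.95)/(1.35 − 0.95) = 0.1552/0.4000 = 0.3879
Terminal stock prices: S_uuu = 369.1, S_uud = 259.7, S_udd = 182.8, S_ddd = 128.6
Terminal payoffs (K − S): max(-239.1, 0) = 0, max(-129.7, 0) = 0, max(-52.76, 0) = 0, max(1.394, 0) = 1.394
Node uu (S = 273.4): continuation = e^(−0.1)·[0.3879·0.0000 + 0.6121·0.0000] = 0.0000; exercise value = 0.0000 ≤ continuation, so V_uu = 0.0000
Node ud (S = 192.4): continuation = e^(−0.1)·[0.3879·0.0000 + 0.6121·0.0000] = 0.0000; exercise value = 0.0000 ≤ continuation, so V_ud = 0.0000
Node dd (S = 135.4): continuation = e^(−0.1)·[0.3879·0.0000 + 0.6121·1.3938] = 0.7719; exercise value = 0.0000 ≤ continuation, so V_dd = 0.7719
Node u (S = 202.5): continuation = e^(−0.1)·[0.3879·0.0000 + 0.6121·0.0000] = 0.0000; exercise value = 0.0000 ≤ continuation, so V_u = 0.0000
Node d (S = 142.5): continuation = e^(−0.1)·[0.3879·0.0000 + 0.6121·0.7719] = 0.4275; exercise value = 0.0000 ≤ continuation, so V_d = 0.4275
Node 0 (S = 150): continuation = e^(−0.1)·[0.3879·0.0000 + 0.6121·0.4275] = 0.2368; exercise value = 0.0000 ≤ continuation, so V_0 = 0.2368

$0.24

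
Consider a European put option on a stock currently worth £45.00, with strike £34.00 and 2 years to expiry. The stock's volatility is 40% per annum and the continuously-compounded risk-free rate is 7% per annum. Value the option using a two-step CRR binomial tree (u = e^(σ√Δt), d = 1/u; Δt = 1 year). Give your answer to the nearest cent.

CRR parameters: u = e^(σ√Δt) = e^(0.4·√1) = 1.4918, d = 1/u = 0.6703
Per-period rate: rΔt = 0.07·1 = 0.07, so R = e^0.07 = 1.0725
Risk-neutral probability p = (e^0.07 − 0.6703)/(1.4918 − 0.6703) = 0.4022/0.8215 = 0.4896
Terminal stock prices: S_uu = 100.1, S_ud = 45, S_dd = 20.22
Terminal payoffs (K − S): max(-66.15, 0) = 0, max(-11, 0) = 0, max(13.78, 0) = 13.78
Node u (S = 67.13): V_u = e^(−0.07)·[0.4896·0.0000 + 0.5104·0.0000] = 0.0000
Node d (S = 30.16): V_d = e^(−0.07)·[0.4896·0.0000 + 0.5104·13.7802] = 6.5582
Node 0 (S = 45): V_0 = e^(−0.07)·[0.4896·0.0000 + 0.5104·6.5582] = 3.1212

£3.12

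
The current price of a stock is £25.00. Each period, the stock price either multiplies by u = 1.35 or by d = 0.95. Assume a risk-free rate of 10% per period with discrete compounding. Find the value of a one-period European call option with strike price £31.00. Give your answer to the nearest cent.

£0.94

Risk-neutral probability p = (1 + 0.1 − 0.95)/(1.35 − 0.95) = 0.1500/0.4000 = 0.3750
Terminal stock prices: S_u = 33.75, S_d = 23.75
Terminal payoffs (S − K): max(2.75, 0) = 2.75, max(-7.25, 0) = 0
Node 0 (S = 25): V_0 = 1/1.1·[0.3750·2.7500 + 0.6250·0.0000] = 0.9375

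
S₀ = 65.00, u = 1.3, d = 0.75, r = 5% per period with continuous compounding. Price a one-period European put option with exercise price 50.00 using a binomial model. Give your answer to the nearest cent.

0.54

Risk-neutral probability p = (e^0.05 − 0.75)/(1.3 − 0.75) = 0.3013/0.5500 = 0.5478
Terminal stock prices: S_u = 84.5, S_d = 48.75
Terminal payoffs (K − S): max(-34.5, 0) = 0, max(1.25, 0) = 1.25
Node 0 (S = 65): V_0 = e^(−0.05)·[0.5478·0.0000 + 0.4522·1.2500] = 0.5377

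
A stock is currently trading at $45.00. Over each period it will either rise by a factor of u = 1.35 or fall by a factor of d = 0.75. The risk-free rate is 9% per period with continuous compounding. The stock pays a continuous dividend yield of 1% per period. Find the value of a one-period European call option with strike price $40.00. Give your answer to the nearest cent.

Per-period risk-free factor R = e^0.09 = 1.0942; dividend-adjusted growth = e^(0.09−0.01) = 1.0833.
Risk-neutral probability p = (1.0833 − 0.75)/(1.35 − 0.75) = 0.3333/0.6000 = 0.5555
Terminal stock prices: S_u = 60.75, S_d = 33.75
Terminal payoffs (S − K): max(20.75, 0) = 20.75, max(-6.25, 0) = 0
Node 0 (S = 45): V_0 = e^(−0.09)·[0.5555·20.7500 + 0.4445·0.0000] = 10.5341

$10.53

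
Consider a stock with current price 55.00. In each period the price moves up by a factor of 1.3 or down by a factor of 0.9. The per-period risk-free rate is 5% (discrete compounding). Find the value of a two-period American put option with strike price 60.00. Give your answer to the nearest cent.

Risk-neutral probability p = (1 + 0.05 − 0.9)/(1.3 − 0.9) = 0.1500/0.4000 = 0.3750
Terminal stock prices: S_uu = 92.95, S_ud = 64.35, S_dd = 44.55
Terminal payoffs (K − S): max(-32.95, 0) = 0, max(-4.35, 0) = 0, max(15.45, 0) = 15.45
Node u (S = 71.5): continuation = 1/1.05·[0.3750·0.0000 + 0.6250·0.0000] = 0.0000; exercise value = 0.0000 ≤ continuation, so V_u = 0.0000
Node d (S = 49.5): continuation = 1/1.05·[0.3750·0.0000 + 0.6250·15.4500] = 9.1964; exercise value = 10.5000 > continuation, so V_d = 10.5000 (exercise)
Node 0 (S = 55): continuation = 1/1.05·[0.3750·0.0000 + 0.6250·10.5000] = 6.2500; exercise value = 5.0000 ≤ continuation, so V_0 = 6.2500

6.25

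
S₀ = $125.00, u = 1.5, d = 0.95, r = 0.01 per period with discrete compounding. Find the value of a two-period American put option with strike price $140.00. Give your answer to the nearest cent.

$21.15

Risk-neutral probability p = (1 + 0.01 − 0.95)/(1.5 − 0.95) = 0.0600/0.5500 = 0.1091
Terminal stock prices: S_uu = 281.2, S_ud = 178.1, S_dd = 112.8
Terminal payoffs (K − S): max(-141.2, 0) = 0, max(-38.12, 0) = 0, max(27.19, 0) = 27.19
Node u (S = 187.5): continuation = 1/1.01·[0.1091·0.0000 + 0.8909·0.0000] = 0.0000; exercise value = 0.0000 ≤ continuation, so V_u = 0.0000
Node d (S = 118.8): continuation = 1/1.01·[0.1091·0.0000 + 0.8909·27.1875] = 23.9818; exercise value = 21.2500 ≤ continuation, so V_d = 23.9818
Node 0 (S = 125): continuation = 1/1.01·[0.1091·0.0000 + 0.8909·23.9818] = 21.1540; exercise value = 15.0000 ≤ continuation, so V_0 = 21.1540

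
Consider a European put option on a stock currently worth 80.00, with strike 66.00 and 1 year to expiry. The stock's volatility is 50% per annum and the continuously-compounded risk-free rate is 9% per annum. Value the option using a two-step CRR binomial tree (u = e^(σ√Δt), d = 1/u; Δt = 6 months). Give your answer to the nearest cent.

6.66

CRR parameters: u = e^(σ√Δt) = e^(0.5·√0.5) = 1.4241, d = 1/u = 0.7022
Per-period rate: rΔt = 0.09·0.5 = 0.045, so R = e^0.045 = 1.0460
Risk-neutral probability p = (e^0.045 − 0.7022)/(1.4241 − 0.7022) = 0.3438/0.7219 = 0.4763
Terminal stock prices: S_uu = 162.2, S_ud = 80, S_dd = 39.45
Terminal payoffs (K − S): max(-96.25, 0) = 0, max(-14, 0) = 0, max(26.55, 0) = 26.55
Node u (S = 113.9): V_u = e^(−0.045)·[0.4763·0.0000 + 0.5237·0.0000] = 0.0000
Node d (S = 56.18): V_d = e^(−0.045)·[0.4763·0.0000 + 0.5237·26.5545] = 13.2952
Node 0 (S = 80): V_0 = e^(−0.045)·[0.4763·0.0000 + 0.5237·13.2952] = 6.6566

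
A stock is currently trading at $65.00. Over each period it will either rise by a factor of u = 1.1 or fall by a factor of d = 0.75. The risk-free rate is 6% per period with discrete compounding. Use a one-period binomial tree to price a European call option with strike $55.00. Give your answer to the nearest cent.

$13.79

Risk-neutral probability p = (1 + 0.06 − 0.75)/(1.1 − 0.75) = 0.3100/0.3500 = 0.8857
Terminal stock prices: S_u = 71.5, S_d = 48.75
Terminal payoffs (S − K): max(16.5, 0) = 16.5, max(-6.25, 0) = 0
Node 0 (S = 65): V_0 = 1/1.06·[0.8857·16.5000 + 0.1143·0.0000] = 13.7871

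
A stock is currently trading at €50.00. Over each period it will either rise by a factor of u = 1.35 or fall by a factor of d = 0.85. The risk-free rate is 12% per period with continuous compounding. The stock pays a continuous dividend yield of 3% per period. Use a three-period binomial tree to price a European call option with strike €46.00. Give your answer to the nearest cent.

€15.03

Per-period risk-free factor R = e^0.12 = 1.1275; dividend-adjusted growth = e^(0.12−0.03) = 1.0942.
Risk-neutral probability p = (1.0942 − 0.85)/(1.35 − 0.85) = 0.2442/0.5000 = 0.4883
Terminal stock prices: S_uuu = 123, S_uud = 77.46, S_udd = 48.77, S_ddd = 30.71
Terminal payoffs (S − K): max(77.02, 0) = 77.02, max(31.46, 0) = 31.46, max(2.769, 0) = 2.769, max(-15.29, 0) = 0
Node uu (S = 91.13): V_uu = e^(−0.12)·[0.4883·77.0188 + 0.5117·31.4563] = 47.6335
Node ud (S = 57.38): V_ud = e^(−0.12)·[0.4883·31.4563 + 0.5117·2.7687] = 14.8810
Node dd (S = 36.12): V_dd = e^(−0.12)·[0.4883·2.7687 + 0.5117·0.0000] = 1.1992
Node u (S = 67.5): V_u = e^(−0.12)·[0.4883·47.6335 + 0.5117·14.8810] = 27.3842
Node d (S = 42.5): V_d = e^(−0.12)·[0.4883·14.8810 + 0.5117·1.1992] = 6.9895
Node 0 (S = 50): V_0 = e^(−0.12)·[0.4883·27.3842 + 0.5117·6.9895] = 15.0326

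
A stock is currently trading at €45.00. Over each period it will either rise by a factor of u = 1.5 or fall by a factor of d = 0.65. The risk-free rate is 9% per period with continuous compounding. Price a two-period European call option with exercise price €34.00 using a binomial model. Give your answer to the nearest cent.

€19.45

Risk-neutral probability p = (e^0.09 − 0.65)/(1.5 − 0.65) = 0.4442/0.8500 = 0.5226
Terminal stock prices: S_uu = 101.2, S_ud = 43.88, S_dd = 19.01
Terminal payoffs (S − K): max(67.25, 0) = 67.25, max(9.875, 0) = 9.875, max(-14.99, 0) = 0
Node u (S = 67.5): V_u = e^(−0.09)·[0.5226·67.2500 + 0.4774·9.8750] = 36.4263
Node d (S = 29.25): V_d = e^(−0.09)·[0.5226·9.8750 + 0.4774·0.0000] = 4.7161
Node 0 (S = 45): V_0 = e^(−0.09)·[0.5226·36.4263 + 0.4774·4.7161] = 19.4544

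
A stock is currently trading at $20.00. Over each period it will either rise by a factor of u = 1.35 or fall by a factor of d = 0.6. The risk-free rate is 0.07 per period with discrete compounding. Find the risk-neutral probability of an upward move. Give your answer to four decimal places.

Risk-neutral probability p = (1 + 0.07 − 0.6)/(1.35 − 0.6) = 0.4700/0.7500 = 0.6267

p = 0.6267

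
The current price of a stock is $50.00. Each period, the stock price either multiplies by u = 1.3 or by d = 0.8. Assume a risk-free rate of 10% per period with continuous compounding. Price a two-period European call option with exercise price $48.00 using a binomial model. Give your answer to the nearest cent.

$12.69

Risk-neutral probability p = (e^0.1 − 0.8)/(1.3 − 0.8) = 0.3052/0.5000 = 0.6103
Terminal stock prices: S_uu = 84.5, S_ud = 52, S_dd = 32
Terminal payoffs (S − K): max(36.5, 0) = 36.5, max(4, 0) = 4, max(-16, 0) = 0
Node u (S = 65): V_u = e^(−0.1)·[0.6103·36.5000 + 0.3897·4.0000] = 21.5678
Node d (S = 40): V_d = e^(−0.1)·[0.6103·4.0000 + 0.3897·0.0000] = 2.2090
Node 0 (S = 50): V_0 = e^(−0.1)·[0.6103·21.5678 + 0.3897·2.2090] = 12.6899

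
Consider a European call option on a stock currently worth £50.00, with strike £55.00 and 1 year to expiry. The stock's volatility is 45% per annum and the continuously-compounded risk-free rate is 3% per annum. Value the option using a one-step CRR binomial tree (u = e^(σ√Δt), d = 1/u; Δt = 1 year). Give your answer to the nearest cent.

£9.59

CRR parameters: u = e^(σ√Δt) = e^(0.45·√1) = 1.5683, d = 1/u = 0.6376
Per-period rate: rΔt = 0.03·1 = 0.03, so R = e^0.03 = 1.0305
Risk-neutral probability p = (e^0.03 − 0.6376)/(1.5683 − 0.6376) = 0.3928/0.9307 = 0.4221
Terminal stock prices: S_u = 78.42, S_d = 31.88
Terminal payoffs (S − K): max(23.42, 0) = 23.42, max(-23.12, 0) = 0
Node 0 (S = 50): V_0 = e^(−0.03)·[0.4221·23.4156 + 0.5779·0.0000] = 9.5912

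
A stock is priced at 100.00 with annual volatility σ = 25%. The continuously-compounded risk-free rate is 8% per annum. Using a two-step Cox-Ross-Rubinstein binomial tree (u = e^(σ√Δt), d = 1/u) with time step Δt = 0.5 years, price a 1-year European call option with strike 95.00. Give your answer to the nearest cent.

16.52

CRR parameters: u = e^(σ√Δt) = e^(0.25·√0.5) = 1.1934, d = 1/u = 0.8380
Per-period rate: rΔt = 0.08·0.5 = 0.04, so R = e^0.04 = 1.0408
Risk-neutral probability p = (e^0.04 − 0.8380)/(1.1934 − 0.8380) = 0.2028/0.3554 = 0.5708
Terminal stock prices: S_uu = 142.4, S_ud = 100, S_dd = 70.22
Terminal payoffs (S − K): max(47.41, 0) = 47.41, max(5, 0) = 5, max(-24.78, 0) = 0
Node u (S = 119.3): V_u = e^(−0.04)·[0.5708·47.4119 + 0.4292·5.0000] = 28.0615
Node d (S = 83.8): V_d = e^(−0.04)·[0.5708·5.0000 + 0.4292·0.0000] = 2.7419
Node 0 (S = 100): V_0 = e^(−0.04)·[0.5708·28.0615 + 0.4292·2.7419] = 16.5189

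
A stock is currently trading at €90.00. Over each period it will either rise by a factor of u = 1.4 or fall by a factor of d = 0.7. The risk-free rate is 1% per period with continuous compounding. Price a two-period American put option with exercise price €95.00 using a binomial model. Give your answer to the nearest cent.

€19.29

Risk-neutral probability p = (e^0.01 − 0.7)/(1.4 − 0.7) = 0.3101/0.7000 = 0.4429
Terminal stock prices: S_uu = 176.4, S_ud = 88.2, S_dd = 44.1
Terminal payoffs (K − S): max(-81.4, 0) = 0, max(6.8, 0) = 6.8, max(50.9, 0) = 50.9
Node u (S = 126): continuation = e^(−0.01)·[0.4429·0.0000 + 0.5571·6.8000] = 3.7504; exercise value = 0.0000 ≤ continuation, so V_u = 3.7504
Node d (S = 63): continuation = e^(−0.01)·[0.4429·6.8000 + 0.5571·50.9000] = 31.0547; exercise value = 32.0000 > continuation, so V_d = 32.0000 (exercise)
Node 0 (S = 90): continuation = e^(−0.01)·[0.4429·3.7504 + 0.5571·32.0000] = 19.2935; exercise value = 5.0000 ≤ continuation, so V_0 = 19.2935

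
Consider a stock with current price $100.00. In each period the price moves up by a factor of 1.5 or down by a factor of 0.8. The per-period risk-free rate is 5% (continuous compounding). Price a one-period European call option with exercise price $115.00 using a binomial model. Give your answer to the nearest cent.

$11.95

Risk-neutral probability p = (e^0.05 − 0.8)/(1.5 − 0.8) = 0.2513/0.7000 = 0.3590
Terminal stock prices: S_u = 150, S_d = 80
Terminal payoffs (S − K): max(35, 0) = 35, max(-35, 0) = 0
Node 0 (S = 100): V_0 = e^(−0.05)·[0.3590·35.0000 + 0.6410·0.0000] = 11.9508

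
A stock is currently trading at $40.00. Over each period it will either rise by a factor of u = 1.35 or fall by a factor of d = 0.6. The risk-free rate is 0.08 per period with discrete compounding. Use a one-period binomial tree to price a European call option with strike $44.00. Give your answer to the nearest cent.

Risk-neutral probability p = (1 + 0.08 − 0.6)/(1.35 − 0.6) = 0.4800/0.7500 = 0.6400
Terminal stock prices: S_u = 54, S_d = 24
Terminal payoffs (S − K): max(10, 0) = 10, max(-20, 0) = 0
Node 0 (S = 40): V_0 = 1/1.08·[0.6400·10.0000 + 0.3600·0.0000] = 5.9259

$5.93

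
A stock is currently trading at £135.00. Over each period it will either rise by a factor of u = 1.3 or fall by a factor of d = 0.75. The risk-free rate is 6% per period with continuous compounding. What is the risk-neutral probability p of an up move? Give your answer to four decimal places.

p = 0.5670

Risk-neutral probability p = (e^0.06 − 0.75)/(1.3 − 0.75) = 0.3118/0.5500 = 0.5670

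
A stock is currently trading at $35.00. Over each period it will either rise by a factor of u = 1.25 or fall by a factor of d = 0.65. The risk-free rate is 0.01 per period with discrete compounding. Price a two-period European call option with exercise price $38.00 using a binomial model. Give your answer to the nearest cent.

Risk-neutral probability p = (1 + 0.01 − 0.65)/(1.25 − 0.65) = 0.3600/0.6000 = 0.6000
Terminal stock prices: S_uu = 54.69, S_ud = 28.44, S_dd = 14.79
Terminal payoffs (S − K): max(16.69, 0) = 16.69, max(-9.562, 0) = 0, max(-23.21, 0) = 0
Node u (S = 43.75): V_u = 1/1.01·[0.6000·16.6875 + 0.4000·0.0000] = 9.9134
Node d (S = 22.75): V_d = 1/1.01·[0.6000·0.0000 + 0.4000·0.0000] = 0.0000
Node 0 (S = 35): V_0 = 1/1.01·[0.6000·9.9134 + 0.4000·0.0000] = 5.8891

$5.89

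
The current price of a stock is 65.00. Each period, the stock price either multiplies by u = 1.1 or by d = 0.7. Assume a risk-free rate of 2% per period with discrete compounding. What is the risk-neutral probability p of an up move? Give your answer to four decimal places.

Risk-neutral probability p = (1 + 0.02 − 0.7)/(1.1 − 0.7) = 0.3200/0.4000 = 0.8000

p = 0.8000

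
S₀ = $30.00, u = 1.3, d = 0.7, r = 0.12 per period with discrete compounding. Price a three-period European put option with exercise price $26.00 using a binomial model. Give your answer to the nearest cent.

$1.23

Risk-neutral probability p = (1 + 0.12 − 0.7)/(1.3 − 0.7) = 0.4200/0.6000 = 0.7000
Terminal stock prices: S_uuu = 65.91, S_uud = 35.49, S_udd = 19.11, S_ddd = 10.29
Terminal payoffs (K − S): max(-39.91, 0) = 0, max(-9.49, 0) = 0, max(6.89, 0) = 6.89, max(15.71, 0) = 15.71
Node uu (S = 50.7): V_uu = 1/1.12·[0.7000·0.0000 + 0.3000·0.0000] = 0.0000
Node ud (S = 27.3): V_ud = 1/1.12·[0.7000·0.0000 + 0.3000·6.8900] = 1.8455
Node dd (S = 14.7): V_dd = 1/1.12·[0.7000·6.8900 + 0.3000·15.7100] = 8.5143
Node u (S = 39): V_u = 1/1.12·[0.7000·0.0000 + 0.3000·1.8455] = 0.4943
Node d (S = 21): V_d = 1/1.12·[0.7000·1.8455 + 0.3000·8.5143] = 3.4341
Node 0 (S = 30): V_0 = 1/1.12·[0.7000·0.4943 + 0.3000·3.4341] = 1.2288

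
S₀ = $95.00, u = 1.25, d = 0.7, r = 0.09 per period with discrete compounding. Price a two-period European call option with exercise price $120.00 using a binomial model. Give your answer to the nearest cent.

Risk-neutral probability p = (1 + 0.09 − 0.7)/(1.25 − 0.7) = 0.3900/0.5500 = 0.7091
Terminal stock prices: S_uu = 148.4, S_ud = 83.12, S_dd = 46.55
Terminal payoffs (S − K): max(28.44, 0) = 28.44, max(-36.88, 0) = 0, max(-73.45, 0) = 0
Node u (S = 118.8): V_u = 1/1.09·[0.7091·28.4375 + 0.2909·0.0000] = 18.4998
Node d (S = 66.5): V_d = 1/1.09·[0.7091·0.0000 + 0.2909·0.0000] = 0.0000
Node 0 (S = 95): V_0 = 1/1.09·[0.7091·18.4998 + 0.2909·0.0000] = 12.0349

$12.03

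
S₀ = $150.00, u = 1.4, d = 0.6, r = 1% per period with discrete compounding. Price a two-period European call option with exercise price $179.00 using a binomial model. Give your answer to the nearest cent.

$29.61

Risk-neutral probability p = (1 + 0.01 − 0.6)/(1.4 − 0.6) = 0.4100/0.8000 = 0.5125
Terminal stock prices: S_uu = 294, S_ud = 126, S_dd = 54
Terminal payoffs (S − K): max(115, 0) = 115, max(-53, 0) = 0, max(-125, 0) = 0
Node u (S = 210): V_u = 1/1.01·[0.5125·115.0000 + 0.4875·0.0000] = 58.3540
Node d (S = 90): V_d = 1/1.01·[0.5125·0.0000 + 0.4875·0.0000] = 0.0000
Node 0 (S = 150): V_0 = 1/1.01·[0.5125·58.3540 + 0.4875·0.0000] = 29.6103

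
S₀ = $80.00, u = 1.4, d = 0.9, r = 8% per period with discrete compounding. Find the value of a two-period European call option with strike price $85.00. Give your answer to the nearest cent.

$14.22

Risk-neutral probability p = (1 + 0.08 − 0.9)/(1.4 − 0.9) = 0.1800/0.5000 = 0.3600
Terminal stock prices: S_uu = 156.8, S_ud = 100.8, S_dd = 64.8
Terminal payoffs (S − K): max(71.8, 0) = 71.8, max(15.8, 0) = 15.8, max(-20.2, 0) = 0
Node u (S = 112): V_u = 1/1.08·[0.3600·71.8000 + 0.6400·15.8000] = 33.2963
Node d (S = 72): V_d = 1/1.08·[0.3600·15.8000 + 0.6400·0.0000] = 5.2667
Node 0 (S = 80): V_0 = 1/1.08·[0.3600·33.2963 + 0.6400·5.2667] = 14.2198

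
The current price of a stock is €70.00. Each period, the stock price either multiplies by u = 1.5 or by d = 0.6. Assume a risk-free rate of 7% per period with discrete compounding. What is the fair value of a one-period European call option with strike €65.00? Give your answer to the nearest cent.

Risk-neutral probability p = (1 + 0.07 − 0.6)/(1.5 − 0.6) = 0.4700/0.9000 = 0.5222
Terminal stock prices: S_u = 105, S_d = 42
Terminal payoffs (S − K): max(40, 0) = 40, max(-23, 0) = 0
Node 0 (S = 70): V_0 = 1/1.07·[0.5222·40.0000 + 0.4778·0.0000] = 19.5223

€19.52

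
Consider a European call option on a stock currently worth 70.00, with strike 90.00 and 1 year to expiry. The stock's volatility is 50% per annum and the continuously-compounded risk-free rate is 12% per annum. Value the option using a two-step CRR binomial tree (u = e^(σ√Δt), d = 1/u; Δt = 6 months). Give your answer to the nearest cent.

CRR parameters: u = e^(σ√Δt) = e^(0.5·√0.5) = 1.4241, d = 1/u = 0.7022
Per-period rate: rΔt = 0.12·0.5 = 0.06, so R = e^0.06 = 1.0618
Risk-neutral probability p = (e^0.06 − 0.7022)/(1.4241 − 0.7022) = 0.3596/0.7219 = 0.4982
Terminal stock prices: S_uu = 142, S_ud = 70, S_dd = 34.51
Terminal payoffs (S − K): max(51.97, 0) = 51.97, max(-20, 0) = 0, max(-55.49, 0) = 0
Node u (S = 99.69): V_u = e^(−0.06)·[0.4982·51.9680 + 0.5018·0.0000] = 24.3815
Node d (S = 49.15): V_d = e^(−0.06)·[0.4982·0.0000 + 0.5018·0.0000] = 0.0000
Node 0 (S = 70): V_0 = e^(−0.06)·[0.4982·24.3815 + 0.5018·0.0000] = 11.4389

11.44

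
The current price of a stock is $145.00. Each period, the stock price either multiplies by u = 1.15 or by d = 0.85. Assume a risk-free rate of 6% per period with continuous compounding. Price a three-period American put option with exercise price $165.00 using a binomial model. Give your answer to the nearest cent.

$20.00

Risk-neutral probability p = (e^0.06 − 0.85)/(1.15 − 0.85) = 0.2118/0.3000 = 0.7061
Terminal stock prices: S_uuu = 220.5, S_uud = 163, S_udd = 120.5, S_ddd = 89.05
Terminal payoffs (K − S): max(-55.53, 0) = 0, max(2.002, 0) = 2.002, max(44.52, 0) = 44.52, max(75.95, 0) = 75.95
Node uu (S = 191.8): continuation = e^(−0.06)·[0.7061·0.0000 + 0.2939·2.0019] = 0.5540; exercise value = 0.0000 ≤ continuation, so V_uu = 0.5540
Node ud (S = 141.7): continuation = e^(−0.06)·[0.7061·2.0019 + 0.2939·44.5231] = 13.6536; exercise value = 23.2625 > continuation, so V_ud = 23.2625 (exercise)
Node dd (S = 104.8): continuation = e^(−0.06)·[0.7061·44.5231 + 0.2939·75.9519] = 50.6286; exercise value = 60.2375 > continuation, so V_dd = 60.2375 (exercise)
Node u (S = 166.8): continuation = e^(−0.06)·[0.7061·0.5540 + 0.2939·23.2625] = 6.8067; exercise value = 0.0000 ≤ continuation, so V_u = 6.8067
Node d (S = 123.2): continuation = e^(−0.06)·[0.7061·23.2625 + 0.2939·60.2375] = 32.1411; exercise value = 41.7500 > continuation, so V_d = 41.7500 (exercise)
Node 0 (S = 145): continuation = e^(−0.06)·[0.7061·6.8067 + 0.2939·41.7500] = 16.0813; exercise value = 20.0000 > continuation, so V_0 = 20.0000 (exercise)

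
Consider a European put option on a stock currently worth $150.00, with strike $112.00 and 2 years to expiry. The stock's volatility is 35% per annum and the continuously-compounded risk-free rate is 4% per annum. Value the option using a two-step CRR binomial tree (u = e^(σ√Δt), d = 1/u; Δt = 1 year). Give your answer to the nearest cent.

CRR parameters: u = e^(σ√Δt) = e^(0.35·√1) = 1.4191, d = 1/u = 0.7047
Per-period rate: rΔt = 0.04·1 = 0.04, so R = e^0.04 = 1.0408
Risk-neutral probability p = (e^0.04 − 0.7047)/(1.4191 − 0.7047) = 0.3361/0.7144 = 0.4705
Terminal stock prices: S_uu = 302.1, S_ud = 150, S_dd = 74.49
Terminal payoffs (K − S): max(-190.1, 0) = 0, max(-38, 0) = 0, max(37.51, 0) = 37.51
Node u (S = 212.9): V_u = e^(−0.04)·[0.4705·0.0000 + 0.5295·0.0000] = 0.0000
Node d (S = 105.7): V_d = e^(−0.04)·[0.4705·0.0000 + 0.5295·37.5122] = 19.0835
Node 0 (S = 150): V_0 = e^(−0.04)·[0.4705·0.0000 + 0.5295·19.0835] = 9.7083

$9.71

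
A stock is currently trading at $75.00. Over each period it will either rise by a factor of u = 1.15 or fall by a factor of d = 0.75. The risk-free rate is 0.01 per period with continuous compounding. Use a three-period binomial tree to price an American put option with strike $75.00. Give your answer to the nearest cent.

Risk-neutral probability p = (e^0.01 − 0.75)/(1.15 − 0.75) = 0.2601/0.4000 = 0.6501
Terminal stock prices: S_uuu = 114.1, S_uud = 74.39, S_udd = 48.52, S_ddd = 31.64
Terminal payoffs (K − S): max(-39.07, 0) = 0, max(0.6094, 0) = 0.6094, max(26.48, 0) = 26.48, max(43.36, 0) = 43.36
Node uu (S = 99.19): continuation = e^(−0.01)·[0.6501·0.0000 + 0.3499·0.6094] = 0.2111; exercise value = 0.0000 ≤ continuation, so V_uu = 0.2111
Node ud (S = 64.69): continuation = e^(−0.01)·[0.6501·0.6094 + 0.3499·26.4844] = 9.5662; exercise value = 10.3125 > continuation, so V_ud = 10.3125 (exercise)
Node dd (S = 42.19): continuation = e^(−0.01)·[0.6501·26.4844 + 0.3499·43.3594] = 32.0662; exercise value = 32.8125 > continuation, so V_dd = 32.8125 (exercise)
Node u (S = 86.25): continuation = e^(−0.01)·[0.6501·0.2111 + 0.3499·10.3125] = 3.7080; exercise value = 0.0000 ≤ continuation, so V_u = 3.7080
Node d (S = 56.25): continuation = e^(−0.01)·[0.6501·10.3125 + 0.3499·32.8125] = 18.0037; exercise value = 18.7500 > continuation, so V_d = 18.7500 (exercise)
Node 0 (S = 75): continuation = e^(−0.01)·[0.6501·3.7080 + 0.3499·18.7500] = 8.8816; exercise value = 0.0000 ≤ continuation, so V_0 = 8.8816

$8.88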